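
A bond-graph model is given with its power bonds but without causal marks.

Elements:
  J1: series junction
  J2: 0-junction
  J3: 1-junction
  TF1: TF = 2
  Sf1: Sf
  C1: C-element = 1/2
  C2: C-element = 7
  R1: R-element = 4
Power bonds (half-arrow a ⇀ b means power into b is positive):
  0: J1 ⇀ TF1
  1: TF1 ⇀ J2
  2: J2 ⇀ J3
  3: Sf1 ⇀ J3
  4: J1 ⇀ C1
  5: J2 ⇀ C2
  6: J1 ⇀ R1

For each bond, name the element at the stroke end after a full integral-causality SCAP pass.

β3 |Sf1  (Sf1 fixes flow; stroke at Sf1)
β2 |J3  (J3: bond 3 brought flow, rest push out)
β4 |J1  (prefer integral on C1)
β5 |J2  (prefer integral on C2)
β1 |TF1  (J2: bond 5 brought effort, rest push out)
β0 |J1  (through TF1, causality passes straight; one stroke at TF1)
β6 |R1  (only one flow-in slot at J1)

#0 |J1
#1 |TF1
#2 |J3
#3 |Sf1
#4 |J1
#5 |J2
#6 |R1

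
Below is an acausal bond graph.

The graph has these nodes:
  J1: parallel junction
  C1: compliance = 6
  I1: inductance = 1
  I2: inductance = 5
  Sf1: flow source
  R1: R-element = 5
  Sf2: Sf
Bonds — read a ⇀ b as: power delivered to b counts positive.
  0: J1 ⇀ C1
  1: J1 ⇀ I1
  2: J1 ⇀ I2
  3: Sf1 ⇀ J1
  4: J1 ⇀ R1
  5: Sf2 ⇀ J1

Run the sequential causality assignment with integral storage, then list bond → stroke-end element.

β0 |J1
β1 |I1
β2 |I2
β3 |Sf1
β4 |R1
β5 |Sf2

bond 3 |Sf1  (Sf1 (Sf) sets flow on bond)
bond 5 |Sf2  (Sf2 fixes flow; stroke at Sf2)
bond 0 |J1  (C1 outputs effort q/C1)
bond 1 |I1  (0-jn J1 has e-setter on 0)
bond 2 |I2  (J1 effort already set via bond 0)
bond 4 |R1  (J1: bond 0 brought effort, rest push out)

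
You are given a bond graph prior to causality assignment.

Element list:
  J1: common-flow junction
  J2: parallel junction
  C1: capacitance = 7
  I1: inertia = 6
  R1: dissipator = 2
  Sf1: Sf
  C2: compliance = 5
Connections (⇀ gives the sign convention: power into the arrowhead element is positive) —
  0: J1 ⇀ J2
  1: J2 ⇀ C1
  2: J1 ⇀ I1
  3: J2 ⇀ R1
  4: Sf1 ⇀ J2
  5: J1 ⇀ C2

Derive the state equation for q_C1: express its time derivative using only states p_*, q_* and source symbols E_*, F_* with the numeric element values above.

#4 |Sf1  (source Sf1 imposes f)
#1 |J2  (C1 integral (e out))
#0 |J1  (0-jn J2 has e-setter on 1)
#3 |R1  (J2: bond 1 brought effort, rest push out)
#2 |I1  (prefer integral on I1)
#5 |J1  (common-f at J1 fixed by 2)

dq_C1/dt = F_Sf1 + p_I1/6 - q_C1/14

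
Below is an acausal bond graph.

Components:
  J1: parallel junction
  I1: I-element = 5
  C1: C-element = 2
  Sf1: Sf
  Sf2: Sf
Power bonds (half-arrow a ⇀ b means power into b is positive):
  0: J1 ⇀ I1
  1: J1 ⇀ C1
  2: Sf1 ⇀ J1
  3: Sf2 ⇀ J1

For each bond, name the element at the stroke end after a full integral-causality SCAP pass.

b0 |I1
b1 |J1
b2 |Sf1
b3 |Sf2

bond 2 |Sf1  (Sf1 (Sf) sets flow on bond)
bond 3 |Sf2  (Sf2 fixes flow; stroke at Sf2)
bond 0 |I1  (I1: I, integral causality)
bond 1 |J1  (J1: last free bond brings effort in)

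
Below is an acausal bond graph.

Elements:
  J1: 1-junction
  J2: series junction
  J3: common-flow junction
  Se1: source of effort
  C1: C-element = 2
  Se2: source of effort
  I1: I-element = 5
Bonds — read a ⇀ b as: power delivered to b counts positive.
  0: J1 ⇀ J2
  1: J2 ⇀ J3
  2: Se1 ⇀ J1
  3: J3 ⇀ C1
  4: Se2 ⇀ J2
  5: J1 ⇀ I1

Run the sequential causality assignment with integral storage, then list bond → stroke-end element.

#2 stroke→J1  (source Se1 imposes e)
#4 stroke→J2  (source Se2 imposes e)
#3 stroke→J3  (C1: C, integral causality)
#1 stroke→J2  (J3: last free bond brings flow in)
#0 stroke→J1  (J2: last free bond brings flow in)
#5 stroke→I1  (only one flow-in slot at J1)

β0 |J1
β1 |J2
β2 |J1
β3 |J3
β4 |J2
β5 |I1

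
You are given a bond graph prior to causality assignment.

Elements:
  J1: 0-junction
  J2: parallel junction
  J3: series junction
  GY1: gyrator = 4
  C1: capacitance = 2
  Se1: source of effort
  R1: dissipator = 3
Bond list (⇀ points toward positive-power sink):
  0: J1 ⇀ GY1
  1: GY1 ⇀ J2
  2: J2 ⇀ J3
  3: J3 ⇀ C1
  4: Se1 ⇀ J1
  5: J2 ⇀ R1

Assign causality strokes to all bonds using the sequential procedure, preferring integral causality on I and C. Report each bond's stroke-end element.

β0 →GY1
β1 →GY1
β2 →J2
β3 →J3
β4 →J1
β5 →R1

β4 |J1  (source Se1 imposes e)
β0 |GY1  (J1: bond 4 brought effort, rest push out)
β1 |GY1  (through GY1, causality inverts; strokes same side of GY1)
β3 |J3  (C1: C, integral causality)
β2 |J2  (J3: last free bond brings flow in)
β5 |R1  (J2 effort already set via bond 2)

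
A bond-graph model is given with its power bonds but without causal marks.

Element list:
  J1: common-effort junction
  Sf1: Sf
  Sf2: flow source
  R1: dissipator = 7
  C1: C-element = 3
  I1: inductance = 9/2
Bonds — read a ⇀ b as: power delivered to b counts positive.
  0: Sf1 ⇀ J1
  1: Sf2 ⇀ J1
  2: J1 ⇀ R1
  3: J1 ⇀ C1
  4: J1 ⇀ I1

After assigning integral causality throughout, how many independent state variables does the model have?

#0 |Sf1  (Sf1 fixes flow; stroke at Sf1)
#1 |Sf2  (source Sf2 imposes f)
#3 |J1  (C1: C, integral causality)
#2 |R1  (J1: bond 3 brought effort, rest push out)
#4 |I1  (0-jn J1 has e-setter on 3)

2  (C1, I1 all integral)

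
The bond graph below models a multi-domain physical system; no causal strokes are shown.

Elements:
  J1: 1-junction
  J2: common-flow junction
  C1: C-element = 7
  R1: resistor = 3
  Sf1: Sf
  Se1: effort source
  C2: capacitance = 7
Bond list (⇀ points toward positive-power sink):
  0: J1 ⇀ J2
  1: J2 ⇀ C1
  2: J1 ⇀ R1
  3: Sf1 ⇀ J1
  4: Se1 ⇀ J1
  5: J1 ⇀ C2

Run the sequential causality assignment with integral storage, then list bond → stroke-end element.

b3 →Sf1  (Sf1 fixes flow; stroke at Sf1)
b4 →J1  (Se1 fixes effort; stroke away)
b0 →J1  (common-f at J1 fixed by 3)
b2 →J1  (common-f at J1 fixed by 3)
b5 →J1  (J1: bond 3 brought flow, rest push out)
b1 →J2  (J2: bond 0 brought flow, rest push out)

#0 |J1
#1 |J2
#2 |J1
#3 |Sf1
#4 |J1
#5 |J1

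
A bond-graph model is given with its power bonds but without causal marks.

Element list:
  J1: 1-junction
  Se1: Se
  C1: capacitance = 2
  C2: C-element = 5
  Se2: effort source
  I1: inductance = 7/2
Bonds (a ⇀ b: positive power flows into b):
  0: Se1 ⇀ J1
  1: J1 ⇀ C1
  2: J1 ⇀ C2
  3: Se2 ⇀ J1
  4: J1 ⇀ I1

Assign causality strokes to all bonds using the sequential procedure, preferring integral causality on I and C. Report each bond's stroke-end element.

bond 0 stroke at J1
bond 1 stroke at J1
bond 2 stroke at J1
bond 3 stroke at J1
bond 4 stroke at I1

#0 stroke at J1  (Se1: effort source, stroke at far end)
#3 stroke at J1  (Se2 (Se) sets effort on bond)
#1 stroke at J1  (prefer integral on C1)
#2 stroke at J1  (C2 integral (e out))
#4 stroke at I1  (J1: last free bond brings flow in)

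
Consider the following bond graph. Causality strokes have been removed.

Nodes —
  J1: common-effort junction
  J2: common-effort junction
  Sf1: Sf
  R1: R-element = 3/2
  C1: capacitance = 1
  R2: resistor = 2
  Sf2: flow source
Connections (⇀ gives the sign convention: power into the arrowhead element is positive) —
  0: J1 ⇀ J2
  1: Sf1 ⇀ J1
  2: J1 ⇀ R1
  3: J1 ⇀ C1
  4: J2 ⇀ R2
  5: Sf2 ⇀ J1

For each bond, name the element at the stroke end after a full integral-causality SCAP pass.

#1 |Sf1  (Sf1: flow source, stroke at near end)
#5 |Sf2  (Sf2 (Sf) sets flow on bond)
#3 |J1  (C1: C, integral causality)
#0 |J2  (J1: bond 3 brought effort, rest push out)
#2 |R1  (0-jn J1 has e-setter on 3)
#4 |R2  (J2 effort already set via bond 0)

bond 0 →J2
bond 1 →Sf1
bond 2 →R1
bond 3 →J1
bond 4 →R2
bond 5 →Sf2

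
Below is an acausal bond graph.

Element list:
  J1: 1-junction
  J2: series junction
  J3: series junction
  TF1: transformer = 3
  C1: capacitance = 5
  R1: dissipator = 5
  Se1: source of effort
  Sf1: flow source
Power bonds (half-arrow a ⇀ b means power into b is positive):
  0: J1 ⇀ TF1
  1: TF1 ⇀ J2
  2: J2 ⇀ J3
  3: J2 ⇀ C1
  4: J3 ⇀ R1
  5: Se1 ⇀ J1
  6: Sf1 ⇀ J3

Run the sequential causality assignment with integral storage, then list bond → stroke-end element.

b5 stroke→J1  (Se1 fixes effort; stroke away)
b6 stroke→Sf1  (Sf1 (Sf) sets flow on bond)
b0 stroke→TF1  (J1: last free bond brings flow in)
b2 stroke→J3  (1-jn J3 has f-setter on 6)
b4 stroke→J3  (J3: bond 6 brought flow, rest push out)
b1 stroke→J2  (TF1: transformer flips bond 0)
b3 stroke→J2  (J2 flow already set via bond 2)

b0 stroke at TF1
b1 stroke at J2
b2 stroke at J3
b3 stroke at J2
b4 stroke at J3
b5 stroke at J1
b6 stroke at Sf1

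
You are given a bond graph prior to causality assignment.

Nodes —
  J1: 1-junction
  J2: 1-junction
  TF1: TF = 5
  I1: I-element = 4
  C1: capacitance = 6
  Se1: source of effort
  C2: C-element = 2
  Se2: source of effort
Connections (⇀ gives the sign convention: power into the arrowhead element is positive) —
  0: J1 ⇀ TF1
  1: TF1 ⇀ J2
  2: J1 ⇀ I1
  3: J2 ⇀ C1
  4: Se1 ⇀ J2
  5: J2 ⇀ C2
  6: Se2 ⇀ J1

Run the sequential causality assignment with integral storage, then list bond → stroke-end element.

#4 stroke at J2  (Se1 fixes effort; stroke away)
#6 stroke at J1  (source Se2 imposes e)
#2 stroke at I1  (I1: I, integral causality)
#0 stroke at J1  (1-jn J1 has f-setter on 2)
#1 stroke at TF1  (TF TF1: opposite of bond 0)
#3 stroke at J2  (J2 flow already set via bond 1)
#5 stroke at J2  (1-jn J2 has f-setter on 1)

β0 |J1
β1 |TF1
β2 |I1
β3 |J2
β4 |J2
β5 |J2
β6 |J1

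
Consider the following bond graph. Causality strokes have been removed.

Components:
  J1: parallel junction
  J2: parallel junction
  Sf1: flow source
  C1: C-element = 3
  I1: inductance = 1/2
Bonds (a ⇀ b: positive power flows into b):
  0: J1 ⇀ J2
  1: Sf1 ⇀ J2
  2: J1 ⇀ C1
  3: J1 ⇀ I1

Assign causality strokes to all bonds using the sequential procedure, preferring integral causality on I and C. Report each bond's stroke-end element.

#0 stroke at J2
#1 stroke at Sf1
#2 stroke at J1
#3 stroke at I1

#1 |Sf1  (Sf1 fixes flow; stroke at Sf1)
#0 |J2  (J2: last free bond brings effort in)
#2 |J1  (C1 integral (e out))
#3 |I1  (0-jn J1 has e-setter on 2)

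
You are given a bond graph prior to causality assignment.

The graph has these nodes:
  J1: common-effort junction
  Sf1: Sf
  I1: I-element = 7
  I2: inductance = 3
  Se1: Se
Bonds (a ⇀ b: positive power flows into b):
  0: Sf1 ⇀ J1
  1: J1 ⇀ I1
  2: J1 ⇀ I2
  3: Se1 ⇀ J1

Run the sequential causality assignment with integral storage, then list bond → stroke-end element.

b0 →Sf1
b1 →I1
b2 →I2
b3 →J1

β0 |Sf1  (source Sf1 imposes f)
β3 |J1  (source Se1 imposes e)
β1 |I1  (0-jn J1 has e-setter on 3)
β2 |I2  (common-e at J1 fixed by 3)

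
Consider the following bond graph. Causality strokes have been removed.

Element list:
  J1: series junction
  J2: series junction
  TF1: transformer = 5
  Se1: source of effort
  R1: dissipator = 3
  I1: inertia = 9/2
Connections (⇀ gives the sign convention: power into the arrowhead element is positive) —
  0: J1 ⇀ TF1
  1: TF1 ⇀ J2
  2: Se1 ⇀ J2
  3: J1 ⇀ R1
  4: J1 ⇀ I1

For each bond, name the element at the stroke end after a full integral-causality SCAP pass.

#0 →J1
#1 →TF1
#2 →J2
#3 →J1
#4 →I1

bond 2 stroke→J2  (Se1 fixes effort; stroke away)
bond 1 stroke→TF1  (only one flow-in slot at J2)
bond 0 stroke→J1  (TF TF1: opposite of bond 1)
bond 4 stroke→I1  (I1 outputs flow p/I1)
bond 3 stroke→J1  (J1: bond 4 brought flow, rest push out)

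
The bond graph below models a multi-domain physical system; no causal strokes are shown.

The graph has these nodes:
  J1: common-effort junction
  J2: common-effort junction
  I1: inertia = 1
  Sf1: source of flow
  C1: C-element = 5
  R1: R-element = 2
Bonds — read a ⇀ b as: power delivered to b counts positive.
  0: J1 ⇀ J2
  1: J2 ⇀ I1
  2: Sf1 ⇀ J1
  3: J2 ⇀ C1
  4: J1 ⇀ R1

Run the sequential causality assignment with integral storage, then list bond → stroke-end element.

#0 stroke at J1
#1 stroke at I1
#2 stroke at Sf1
#3 stroke at J2
#4 stroke at R1

b2 stroke→Sf1  (source Sf1 imposes f)
b1 stroke→I1  (prefer integral on I1)
b3 stroke→J2  (C1: C, integral causality)
b0 stroke→J1  (J2: bond 3 brought effort, rest push out)
b4 stroke→R1  (0-jn J1 has e-setter on 0)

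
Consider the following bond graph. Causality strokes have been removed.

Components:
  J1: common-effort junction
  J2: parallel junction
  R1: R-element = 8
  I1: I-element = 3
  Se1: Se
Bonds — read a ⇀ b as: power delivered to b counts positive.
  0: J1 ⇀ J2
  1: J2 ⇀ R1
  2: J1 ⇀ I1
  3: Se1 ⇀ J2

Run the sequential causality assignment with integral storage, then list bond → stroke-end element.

bond 0 stroke→J1
bond 1 stroke→R1
bond 2 stroke→I1
bond 3 stroke→J2

#3 stroke→J2  (Se1 (Se) sets effort on bond)
#0 stroke→J1  (0-jn J2 has e-setter on 3)
#1 stroke→R1  (0-jn J2 has e-setter on 3)
#2 stroke→I1  (J1: bond 0 brought effort, rest push out)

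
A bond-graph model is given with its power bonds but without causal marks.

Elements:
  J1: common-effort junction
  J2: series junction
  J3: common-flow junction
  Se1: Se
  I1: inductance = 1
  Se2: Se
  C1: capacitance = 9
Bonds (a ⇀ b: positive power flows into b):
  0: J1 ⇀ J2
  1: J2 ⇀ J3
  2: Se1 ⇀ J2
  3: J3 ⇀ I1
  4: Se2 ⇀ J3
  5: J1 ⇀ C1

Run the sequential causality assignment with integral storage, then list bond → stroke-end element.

β2 stroke→J2  (Se1 fixes effort; stroke away)
β4 stroke→J3  (source Se2 imposes e)
β3 stroke→I1  (I1: I, integral causality)
β1 stroke→J3  (1-jn J3 has f-setter on 3)
β0 stroke→J2  (J2: bond 1 brought flow, rest push out)
β5 stroke→J1  (J1 needs exactly one e-in)

#0 |J2
#1 |J3
#2 |J2
#3 |I1
#4 |J3
#5 |J1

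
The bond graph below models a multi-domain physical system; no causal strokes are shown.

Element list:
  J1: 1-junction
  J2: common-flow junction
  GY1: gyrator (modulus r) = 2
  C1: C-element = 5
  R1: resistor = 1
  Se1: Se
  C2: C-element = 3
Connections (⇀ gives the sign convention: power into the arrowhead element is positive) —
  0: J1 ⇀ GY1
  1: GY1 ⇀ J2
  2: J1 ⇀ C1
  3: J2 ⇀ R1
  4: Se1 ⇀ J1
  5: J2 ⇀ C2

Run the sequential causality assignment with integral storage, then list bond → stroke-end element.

bond 0 stroke→GY1
bond 1 stroke→GY1
bond 2 stroke→J1
bond 3 stroke→J2
bond 4 stroke→J1
bond 5 stroke→J2

b4 stroke at J1  (Se1: effort source, stroke at far end)
b2 stroke at J1  (C1: C, integral causality)
b0 stroke at GY1  (closing 1-jn rule on J1)
b1 stroke at GY1  (GY1 both-in/both-out from 0)
b3 stroke at J2  (1-jn J2 has f-setter on 1)
b5 stroke at J2  (common-f at J2 fixed by 1)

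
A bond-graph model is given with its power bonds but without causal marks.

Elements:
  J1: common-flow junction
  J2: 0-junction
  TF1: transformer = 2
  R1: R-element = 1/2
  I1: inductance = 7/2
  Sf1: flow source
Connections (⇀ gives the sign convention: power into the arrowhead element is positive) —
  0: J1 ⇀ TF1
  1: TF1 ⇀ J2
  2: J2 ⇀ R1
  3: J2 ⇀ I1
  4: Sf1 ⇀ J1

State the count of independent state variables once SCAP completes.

bond 4 |Sf1  (Sf1: flow source, stroke at near end)
bond 0 |J1  (common-f at J1 fixed by 4)
bond 1 |TF1  (TF TF1: opposite of bond 0)
bond 3 |I1  (I1: I, integral causality)
bond 2 |J2  (closing 0-jn rule on J2)

1  (I1 all integral)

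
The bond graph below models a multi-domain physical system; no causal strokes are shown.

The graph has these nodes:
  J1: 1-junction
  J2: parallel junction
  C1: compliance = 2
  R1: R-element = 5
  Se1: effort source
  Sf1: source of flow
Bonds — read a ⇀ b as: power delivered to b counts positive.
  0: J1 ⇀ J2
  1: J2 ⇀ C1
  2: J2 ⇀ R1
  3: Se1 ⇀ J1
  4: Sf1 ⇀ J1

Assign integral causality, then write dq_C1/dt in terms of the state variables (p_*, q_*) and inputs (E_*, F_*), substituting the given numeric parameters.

β3 stroke→J1  (Se1 fixes effort; stroke away)
β4 stroke→Sf1  (Sf1 (Sf) sets flow on bond)
β0 stroke→J1  (J1: bond 4 brought flow, rest push out)
β1 stroke→J2  (C1 outputs effort q/C1)
β2 stroke→R1  (J2 effort already set via bond 1)

dq_C1/dt = F_Sf1 - q_C1/10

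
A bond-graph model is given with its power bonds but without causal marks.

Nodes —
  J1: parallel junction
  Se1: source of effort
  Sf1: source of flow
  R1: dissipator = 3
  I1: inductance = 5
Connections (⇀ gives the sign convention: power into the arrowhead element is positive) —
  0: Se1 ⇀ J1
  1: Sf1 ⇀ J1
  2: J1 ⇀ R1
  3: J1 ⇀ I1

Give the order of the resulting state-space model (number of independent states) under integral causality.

b0 stroke at J1  (Se1 (Se) sets effort on bond)
b1 stroke at Sf1  (source Sf1 imposes f)
b2 stroke at R1  (common-e at J1 fixed by 0)
b3 stroke at I1  (common-e at J1 fixed by 0)

1  (I1 all integral)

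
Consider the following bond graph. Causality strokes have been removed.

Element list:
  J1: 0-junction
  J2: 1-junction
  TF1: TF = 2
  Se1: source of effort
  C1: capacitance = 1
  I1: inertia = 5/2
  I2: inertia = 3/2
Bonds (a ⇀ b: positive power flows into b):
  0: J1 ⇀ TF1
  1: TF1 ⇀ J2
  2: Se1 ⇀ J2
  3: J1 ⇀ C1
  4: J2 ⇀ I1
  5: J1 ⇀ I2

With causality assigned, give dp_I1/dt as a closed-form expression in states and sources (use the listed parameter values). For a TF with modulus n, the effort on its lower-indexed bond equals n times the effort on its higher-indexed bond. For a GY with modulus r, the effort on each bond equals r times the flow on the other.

bond 2 →J2  (Se1 fixes effort; stroke away)
bond 3 →J1  (C1 integral (e out))
bond 0 →TF1  (common-e at J1 fixed by 3)
bond 5 →I2  (0-jn J1 has e-setter on 3)
bond 1 →J2  (through TF1, causality passes straight; one stroke at TF1)
bond 4 →I1  (J2: last free bond brings flow in)

dp_I1/dt = E_Se1 + q_C1/2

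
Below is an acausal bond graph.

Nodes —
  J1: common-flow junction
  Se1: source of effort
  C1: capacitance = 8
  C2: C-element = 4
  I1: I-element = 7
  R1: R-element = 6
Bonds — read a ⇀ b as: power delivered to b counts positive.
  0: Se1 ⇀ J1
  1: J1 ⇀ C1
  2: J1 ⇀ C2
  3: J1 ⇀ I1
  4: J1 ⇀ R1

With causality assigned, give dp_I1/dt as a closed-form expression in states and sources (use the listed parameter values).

dp_I1/dt = E_Se1 - 6*p_I1/7 - q_C1/8 - q_C2/4

bond 0 stroke→J1  (Se1 fixes effort; stroke away)
bond 1 stroke→J1  (C1 integral (e out))
bond 2 stroke→J1  (C2: C, integral causality)
bond 3 stroke→I1  (I1 integral (f out))
bond 4 stroke→J1  (J1: bond 3 brought flow, rest push out)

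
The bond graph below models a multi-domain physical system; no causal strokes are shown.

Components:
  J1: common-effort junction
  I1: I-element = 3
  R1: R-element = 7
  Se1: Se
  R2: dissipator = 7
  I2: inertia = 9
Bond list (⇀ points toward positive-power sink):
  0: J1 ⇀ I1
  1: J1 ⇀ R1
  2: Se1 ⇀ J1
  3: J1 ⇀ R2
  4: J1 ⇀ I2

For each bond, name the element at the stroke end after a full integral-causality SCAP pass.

bond 0 |I1
bond 1 |R1
bond 2 |J1
bond 3 |R2
bond 4 |I2

#2 →J1  (Se1 (Se) sets effort on bond)
#0 →I1  (common-e at J1 fixed by 2)
#1 →R1  (common-e at J1 fixed by 2)
#3 →R2  (J1 effort already set via bond 2)
#4 →I2  (J1: bond 2 brought effort, rest push out)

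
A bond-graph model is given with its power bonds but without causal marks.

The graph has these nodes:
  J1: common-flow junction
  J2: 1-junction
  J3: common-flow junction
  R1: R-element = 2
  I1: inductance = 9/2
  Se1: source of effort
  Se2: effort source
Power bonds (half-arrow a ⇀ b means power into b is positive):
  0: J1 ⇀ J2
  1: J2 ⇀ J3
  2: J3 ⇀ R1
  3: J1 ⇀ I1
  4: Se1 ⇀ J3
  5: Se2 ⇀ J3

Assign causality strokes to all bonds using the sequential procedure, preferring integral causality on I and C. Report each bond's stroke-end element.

bond 0 stroke→J1
bond 1 stroke→J2
bond 2 stroke→J3
bond 3 stroke→I1
bond 4 stroke→J3
bond 5 stroke→J3

#4 |J3  (Se1 fixes effort; stroke away)
#5 |J3  (source Se2 imposes e)
#3 |I1  (I1: I, integral causality)
#0 |J1  (common-f at J1 fixed by 3)
#1 |J2  (common-f at J2 fixed by 0)
#2 |J3  (J3: bond 1 brought flow, rest push out)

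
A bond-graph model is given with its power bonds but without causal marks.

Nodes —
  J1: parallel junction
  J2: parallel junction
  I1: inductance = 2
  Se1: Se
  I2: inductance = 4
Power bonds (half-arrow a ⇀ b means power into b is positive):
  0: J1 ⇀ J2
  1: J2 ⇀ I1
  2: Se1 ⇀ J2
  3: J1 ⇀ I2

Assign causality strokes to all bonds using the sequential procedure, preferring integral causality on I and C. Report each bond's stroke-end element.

#2 stroke→J2  (source Se1 imposes e)
#0 stroke→J1  (0-jn J2 has e-setter on 2)
#1 stroke→I1  (J2: bond 2 brought effort, rest push out)
#3 stroke→I2  (J1: bond 0 brought effort, rest push out)

b0 stroke→J1
b1 stroke→I1
b2 stroke→J2
b3 stroke→I2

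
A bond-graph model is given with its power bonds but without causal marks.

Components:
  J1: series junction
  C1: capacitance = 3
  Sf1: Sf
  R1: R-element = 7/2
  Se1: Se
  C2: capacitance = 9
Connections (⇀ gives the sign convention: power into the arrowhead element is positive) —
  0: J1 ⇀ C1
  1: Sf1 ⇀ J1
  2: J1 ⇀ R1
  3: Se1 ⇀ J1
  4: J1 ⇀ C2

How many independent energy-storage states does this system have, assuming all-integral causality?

#1 →Sf1  (Sf1 (Sf) sets flow on bond)
#3 →J1  (Se1: effort source, stroke at far end)
#0 →J1  (common-f at J1 fixed by 1)
#2 →J1  (1-jn J1 has f-setter on 1)
#4 →J1  (common-f at J1 fixed by 1)

2  (C1, C2 all integral)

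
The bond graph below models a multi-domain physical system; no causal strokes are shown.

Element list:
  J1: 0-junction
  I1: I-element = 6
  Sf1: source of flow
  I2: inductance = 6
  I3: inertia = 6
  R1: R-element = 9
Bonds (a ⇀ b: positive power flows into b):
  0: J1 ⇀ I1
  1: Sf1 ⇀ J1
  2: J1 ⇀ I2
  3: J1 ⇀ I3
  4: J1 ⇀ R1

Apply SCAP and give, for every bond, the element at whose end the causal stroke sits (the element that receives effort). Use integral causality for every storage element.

b1 stroke→Sf1  (Sf1 (Sf) sets flow on bond)
b0 stroke→I1  (prefer integral on I1)
b2 stroke→I2  (I2: I, integral causality)
b3 stroke→I3  (I3 integral (f out))
b4 stroke→J1  (J1 needs exactly one e-in)

β0 →I1
β1 →Sf1
β2 →I2
β3 →I3
β4 →J1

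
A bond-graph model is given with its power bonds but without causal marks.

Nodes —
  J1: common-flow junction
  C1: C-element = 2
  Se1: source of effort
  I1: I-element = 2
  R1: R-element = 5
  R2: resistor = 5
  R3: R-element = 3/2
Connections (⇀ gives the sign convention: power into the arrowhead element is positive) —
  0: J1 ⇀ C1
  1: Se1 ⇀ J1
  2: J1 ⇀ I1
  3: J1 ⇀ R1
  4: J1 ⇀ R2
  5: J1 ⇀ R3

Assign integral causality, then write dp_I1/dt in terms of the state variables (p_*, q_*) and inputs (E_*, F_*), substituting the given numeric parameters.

#1 →J1  (Se1: effort source, stroke at far end)
#0 →J1  (C1 integral (e out))
#2 →I1  (I1 integral (f out))
#3 →J1  (1-jn J1 has f-setter on 2)
#4 →J1  (J1: bond 2 brought flow, rest push out)
#5 →J1  (1-jn J1 has f-setter on 2)

dp_I1/dt = E_Se1 - 23*p_I1/4 - q_C1/2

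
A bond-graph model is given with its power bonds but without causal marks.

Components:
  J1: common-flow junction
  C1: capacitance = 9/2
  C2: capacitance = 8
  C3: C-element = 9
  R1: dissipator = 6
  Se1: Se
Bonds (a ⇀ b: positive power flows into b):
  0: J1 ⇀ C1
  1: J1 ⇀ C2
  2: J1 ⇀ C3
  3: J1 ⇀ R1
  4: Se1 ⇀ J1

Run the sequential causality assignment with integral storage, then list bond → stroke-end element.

bond 4 stroke→J1  (Se1 (Se) sets effort on bond)
bond 0 stroke→J1  (C1: C, integral causality)
bond 1 stroke→J1  (prefer integral on C2)
bond 2 stroke→J1  (C3: C, integral causality)
bond 3 stroke→R1  (only one flow-in slot at J1)

bond 0 →J1
bond 1 →J1
bond 2 →J1
bond 3 →R1
bond 4 →J1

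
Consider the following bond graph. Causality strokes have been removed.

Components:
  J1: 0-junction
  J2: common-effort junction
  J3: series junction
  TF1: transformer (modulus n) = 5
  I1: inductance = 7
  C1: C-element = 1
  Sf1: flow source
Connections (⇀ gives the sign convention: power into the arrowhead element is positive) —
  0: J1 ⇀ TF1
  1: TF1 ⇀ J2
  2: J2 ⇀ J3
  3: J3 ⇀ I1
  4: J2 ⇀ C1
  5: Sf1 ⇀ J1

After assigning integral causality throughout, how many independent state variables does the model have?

bond 5 →Sf1  (source Sf1 imposes f)
bond 0 →J1  (only one effort-in slot at J1)
bond 1 →TF1  (TF1: transformer flips bond 0)
bond 3 →I1  (I1 outputs flow p/I1)
bond 2 →J3  (J3 flow already set via bond 3)
bond 4 →J2  (closing 0-jn rule on J2)

2  (C1, I1 all integral)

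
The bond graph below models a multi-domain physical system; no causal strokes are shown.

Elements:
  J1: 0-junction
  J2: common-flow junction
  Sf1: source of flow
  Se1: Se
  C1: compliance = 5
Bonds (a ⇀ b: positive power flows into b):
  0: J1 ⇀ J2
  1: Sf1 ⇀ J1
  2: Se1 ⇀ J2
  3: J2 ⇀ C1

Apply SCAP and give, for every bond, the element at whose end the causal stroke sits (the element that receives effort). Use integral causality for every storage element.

β0 stroke→J1
β1 stroke→Sf1
β2 stroke→J2
β3 stroke→J2

β1 stroke at Sf1  (Sf1: flow source, stroke at near end)
β2 stroke at J2  (source Se1 imposes e)
β0 stroke at J1  (J1: last free bond brings effort in)
β3 stroke at J2  (J2 flow already set via bond 0)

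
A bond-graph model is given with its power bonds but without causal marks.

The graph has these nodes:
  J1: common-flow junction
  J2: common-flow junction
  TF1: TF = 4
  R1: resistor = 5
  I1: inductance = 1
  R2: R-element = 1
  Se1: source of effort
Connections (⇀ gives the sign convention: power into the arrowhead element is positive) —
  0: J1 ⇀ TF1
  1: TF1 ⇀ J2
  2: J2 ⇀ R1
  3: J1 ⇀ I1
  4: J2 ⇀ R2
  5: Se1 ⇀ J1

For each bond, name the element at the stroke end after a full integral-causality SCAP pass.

bond 0 stroke at J1
bond 1 stroke at TF1
bond 2 stroke at J2
bond 3 stroke at I1
bond 4 stroke at J2
bond 5 stroke at J1

β5 →J1  (Se1: effort source, stroke at far end)
β3 →I1  (I1: I, integral causality)
β0 →J1  (1-jn J1 has f-setter on 3)
β1 →TF1  (TF1 one-in-one-out from 0)
β2 →J2  (1-jn J2 has f-setter on 1)
β4 →J2  (J2: bond 1 brought flow, rest push out)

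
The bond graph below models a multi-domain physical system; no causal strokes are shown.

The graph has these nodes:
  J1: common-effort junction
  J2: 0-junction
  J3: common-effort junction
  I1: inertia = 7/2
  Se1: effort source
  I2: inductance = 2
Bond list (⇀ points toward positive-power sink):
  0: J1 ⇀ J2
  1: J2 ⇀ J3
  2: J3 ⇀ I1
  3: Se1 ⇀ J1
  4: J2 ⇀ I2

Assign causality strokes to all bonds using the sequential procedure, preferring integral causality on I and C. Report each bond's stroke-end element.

#3 stroke→J1  (Se1 fixes effort; stroke away)
#0 stroke→J2  (J1 effort already set via bond 3)
#1 stroke→J3  (J2 effort already set via bond 0)
#4 stroke→I2  (J2: bond 0 brought effort, rest push out)
#2 stroke→I1  (J3: bond 1 brought effort, rest push out)

#0 stroke at J2
#1 stroke at J3
#2 stroke at I1
#3 stroke at J1
#4 stroke at I2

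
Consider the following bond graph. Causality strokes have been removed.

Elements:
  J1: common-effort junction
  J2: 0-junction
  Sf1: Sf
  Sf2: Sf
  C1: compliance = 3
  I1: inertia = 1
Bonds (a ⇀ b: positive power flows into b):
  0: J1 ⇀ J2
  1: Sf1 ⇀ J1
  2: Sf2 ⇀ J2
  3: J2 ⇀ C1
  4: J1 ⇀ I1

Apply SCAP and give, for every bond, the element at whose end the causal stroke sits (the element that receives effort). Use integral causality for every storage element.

bond 0 stroke at J1
bond 1 stroke at Sf1
bond 2 stroke at Sf2
bond 3 stroke at J2
bond 4 stroke at I1

bond 1 →Sf1  (source Sf1 imposes f)
bond 2 →Sf2  (Sf2 fixes flow; stroke at Sf2)
bond 3 →J2  (prefer integral on C1)
bond 0 →J1  (J2 effort already set via bond 3)
bond 4 →I1  (common-e at J1 fixed by 0)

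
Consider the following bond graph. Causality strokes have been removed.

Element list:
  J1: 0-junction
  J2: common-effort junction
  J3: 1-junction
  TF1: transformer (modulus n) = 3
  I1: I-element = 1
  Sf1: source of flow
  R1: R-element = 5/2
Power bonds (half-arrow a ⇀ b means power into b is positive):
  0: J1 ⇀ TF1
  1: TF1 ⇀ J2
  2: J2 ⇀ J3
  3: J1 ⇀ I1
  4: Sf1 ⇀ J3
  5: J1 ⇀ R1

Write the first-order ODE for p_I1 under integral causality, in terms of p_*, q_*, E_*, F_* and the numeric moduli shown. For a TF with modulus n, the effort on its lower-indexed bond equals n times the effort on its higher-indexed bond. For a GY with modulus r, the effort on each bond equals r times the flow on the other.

dp_I1/dt = -5*F_Sf1/6 - 5*p_I1/2

bond 4 →Sf1  (Sf1 fixes flow; stroke at Sf1)
bond 2 →J3  (1-jn J3 has f-setter on 4)
bond 1 →J2  (J2 needs exactly one e-in)
bond 0 →TF1  (through TF1, causality passes straight; one stroke at TF1)
bond 3 →I1  (prefer integral on I1)
bond 5 →J1  (closing 0-jn rule on J1)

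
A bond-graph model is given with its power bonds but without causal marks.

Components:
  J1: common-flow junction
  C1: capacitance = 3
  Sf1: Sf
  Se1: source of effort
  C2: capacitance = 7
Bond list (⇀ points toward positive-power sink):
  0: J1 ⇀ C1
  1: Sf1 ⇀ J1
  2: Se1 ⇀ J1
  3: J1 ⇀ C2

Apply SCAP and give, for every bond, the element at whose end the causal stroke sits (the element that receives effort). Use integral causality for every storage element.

β1 |Sf1  (source Sf1 imposes f)
β2 |J1  (source Se1 imposes e)
β0 |J1  (common-f at J1 fixed by 1)
β3 |J1  (J1: bond 1 brought flow, rest push out)

β0 →J1
β1 →Sf1
β2 →J1
β3 →J1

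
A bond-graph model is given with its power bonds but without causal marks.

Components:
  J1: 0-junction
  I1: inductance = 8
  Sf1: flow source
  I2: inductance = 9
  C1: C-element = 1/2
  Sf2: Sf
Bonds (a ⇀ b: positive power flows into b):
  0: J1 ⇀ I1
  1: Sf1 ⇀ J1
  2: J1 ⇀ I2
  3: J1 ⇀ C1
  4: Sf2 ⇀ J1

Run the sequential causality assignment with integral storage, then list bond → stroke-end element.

#0 stroke at I1
#1 stroke at Sf1
#2 stroke at I2
#3 stroke at J1
#4 stroke at Sf2

β1 |Sf1  (Sf1: flow source, stroke at near end)
β4 |Sf2  (source Sf2 imposes f)
β0 |I1  (I1 integral (f out))
β2 |I2  (I2 outputs flow p/I2)
β3 |J1  (J1 needs exactly one e-in)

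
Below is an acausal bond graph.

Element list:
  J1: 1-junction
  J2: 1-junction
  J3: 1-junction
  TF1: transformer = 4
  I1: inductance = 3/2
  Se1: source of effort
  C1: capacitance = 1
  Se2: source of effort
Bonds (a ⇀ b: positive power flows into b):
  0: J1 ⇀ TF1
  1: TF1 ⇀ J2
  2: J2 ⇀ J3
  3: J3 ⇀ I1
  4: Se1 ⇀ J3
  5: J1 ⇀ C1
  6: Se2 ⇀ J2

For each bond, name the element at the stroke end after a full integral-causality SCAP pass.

bond 4 stroke at J3  (source Se1 imposes e)
bond 6 stroke at J2  (Se2 (Se) sets effort on bond)
bond 3 stroke at I1  (prefer integral on I1)
bond 2 stroke at J3  (common-f at J3 fixed by 3)
bond 1 stroke at J2  (1-jn J2 has f-setter on 2)
bond 0 stroke at TF1  (TF1: transformer flips bond 1)
bond 5 stroke at J1  (J1: bond 0 brought flow, rest push out)

b0 →TF1
b1 →J2
b2 →J3
b3 →I1
b4 →J3
b5 →J1
b6 →J2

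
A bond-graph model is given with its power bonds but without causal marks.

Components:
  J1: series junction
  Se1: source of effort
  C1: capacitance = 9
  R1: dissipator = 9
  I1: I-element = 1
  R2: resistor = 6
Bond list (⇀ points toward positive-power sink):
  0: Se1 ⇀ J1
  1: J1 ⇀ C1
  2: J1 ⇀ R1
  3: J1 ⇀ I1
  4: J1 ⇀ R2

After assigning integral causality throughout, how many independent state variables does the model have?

2  (C1, I1 all integral)

β0 stroke→J1  (Se1 (Se) sets effort on bond)
β1 stroke→J1  (prefer integral on C1)
β3 stroke→I1  (I1 outputs flow p/I1)
β2 stroke→J1  (J1 flow already set via bond 3)
β4 stroke→J1  (J1 flow already set via bond 3)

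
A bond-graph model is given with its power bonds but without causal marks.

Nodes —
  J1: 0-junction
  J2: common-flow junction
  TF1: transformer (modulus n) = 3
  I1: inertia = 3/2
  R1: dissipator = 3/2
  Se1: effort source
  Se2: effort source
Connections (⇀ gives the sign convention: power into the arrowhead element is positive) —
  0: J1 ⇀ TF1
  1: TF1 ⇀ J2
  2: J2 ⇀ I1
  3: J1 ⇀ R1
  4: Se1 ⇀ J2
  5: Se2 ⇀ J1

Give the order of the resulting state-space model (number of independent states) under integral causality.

1  (I1 all integral)

#4 stroke→J2  (source Se1 imposes e)
#5 stroke→J1  (Se2: effort source, stroke at far end)
#0 stroke→TF1  (J1 effort already set via bond 5)
#3 stroke→R1  (J1: bond 5 brought effort, rest push out)
#1 stroke→J2  (through TF1, causality passes straight; one stroke at TF1)
#2 stroke→I1  (only one flow-in slot at J2)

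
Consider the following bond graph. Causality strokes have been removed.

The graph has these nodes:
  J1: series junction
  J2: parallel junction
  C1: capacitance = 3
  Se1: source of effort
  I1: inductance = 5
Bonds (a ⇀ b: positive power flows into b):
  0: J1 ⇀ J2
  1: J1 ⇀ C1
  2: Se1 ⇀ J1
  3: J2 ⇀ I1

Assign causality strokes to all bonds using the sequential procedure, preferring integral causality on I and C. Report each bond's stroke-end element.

#2 →J1  (Se1 fixes effort; stroke away)
#1 →J1  (C1: C, integral causality)
#0 →J2  (closing 1-jn rule on J1)
#3 →I1  (0-jn J2 has e-setter on 0)

bond 0 →J2
bond 1 →J1
bond 2 →J1
bond 3 →I1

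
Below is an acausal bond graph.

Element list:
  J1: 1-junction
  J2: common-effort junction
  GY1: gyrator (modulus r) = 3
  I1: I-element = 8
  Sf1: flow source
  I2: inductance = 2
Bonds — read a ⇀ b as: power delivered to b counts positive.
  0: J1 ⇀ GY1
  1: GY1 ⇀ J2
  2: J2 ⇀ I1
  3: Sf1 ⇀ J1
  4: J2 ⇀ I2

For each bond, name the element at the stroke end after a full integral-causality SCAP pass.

β0 stroke→J1
β1 stroke→J2
β2 stroke→I1
β3 stroke→Sf1
β4 stroke→I2

β3 |Sf1  (Sf1 (Sf) sets flow on bond)
β0 |J1  (common-f at J1 fixed by 3)
β1 |J2  (GY GY1: same side as bond 0)
β2 |I1  (J2: bond 1 brought effort, rest push out)
β4 |I2  (J2 effort already set via bond 1)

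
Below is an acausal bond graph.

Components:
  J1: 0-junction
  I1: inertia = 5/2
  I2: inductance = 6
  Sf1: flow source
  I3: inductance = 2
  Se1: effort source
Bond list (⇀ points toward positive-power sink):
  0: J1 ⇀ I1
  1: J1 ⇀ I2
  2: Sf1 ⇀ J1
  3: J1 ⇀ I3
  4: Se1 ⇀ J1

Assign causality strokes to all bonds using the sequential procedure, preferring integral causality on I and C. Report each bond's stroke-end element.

β2 →Sf1  (Sf1 (Sf) sets flow on bond)
β4 →J1  (Se1: effort source, stroke at far end)
β0 →I1  (J1 effort already set via bond 4)
β1 →I2  (J1 effort already set via bond 4)
β3 →I3  (J1: bond 4 brought effort, rest push out)

β0 stroke→I1
β1 stroke→I2
β2 stroke→Sf1
β3 stroke→I3
β4 stroke→J1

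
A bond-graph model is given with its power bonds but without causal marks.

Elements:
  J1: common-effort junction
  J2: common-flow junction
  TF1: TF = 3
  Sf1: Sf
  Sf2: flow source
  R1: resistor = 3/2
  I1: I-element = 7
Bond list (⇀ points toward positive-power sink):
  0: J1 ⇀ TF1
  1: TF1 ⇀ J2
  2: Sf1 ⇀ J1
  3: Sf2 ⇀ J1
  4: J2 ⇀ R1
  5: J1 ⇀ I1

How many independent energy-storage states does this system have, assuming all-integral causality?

1  (I1 all integral)

#2 stroke→Sf1  (Sf1 (Sf) sets flow on bond)
#3 stroke→Sf2  (Sf2: flow source, stroke at near end)
#5 stroke→I1  (I1: I, integral causality)
#0 stroke→J1  (only one effort-in slot at J1)
#1 stroke→TF1  (through TF1, causality passes straight; one stroke at TF1)
#4 stroke→J2  (1-jn J2 has f-setter on 1)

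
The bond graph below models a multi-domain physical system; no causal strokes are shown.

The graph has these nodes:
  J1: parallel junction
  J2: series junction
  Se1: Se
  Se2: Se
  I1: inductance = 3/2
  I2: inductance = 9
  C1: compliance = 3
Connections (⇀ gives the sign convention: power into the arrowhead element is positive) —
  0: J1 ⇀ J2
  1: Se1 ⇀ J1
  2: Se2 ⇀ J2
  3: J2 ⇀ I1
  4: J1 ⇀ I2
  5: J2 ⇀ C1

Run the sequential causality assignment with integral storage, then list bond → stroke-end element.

bond 1 →J1  (Se1 (Se) sets effort on bond)
bond 2 →J2  (Se2: effort source, stroke at far end)
bond 0 →J2  (J1 effort already set via bond 1)
bond 4 →I2  (common-e at J1 fixed by 1)
bond 3 →I1  (I1 outputs flow p/I1)
bond 5 →J2  (common-f at J2 fixed by 3)

b0 stroke→J2
b1 stroke→J1
b2 stroke→J2
b3 stroke→I1
b4 stroke→I2
b5 stroke→J2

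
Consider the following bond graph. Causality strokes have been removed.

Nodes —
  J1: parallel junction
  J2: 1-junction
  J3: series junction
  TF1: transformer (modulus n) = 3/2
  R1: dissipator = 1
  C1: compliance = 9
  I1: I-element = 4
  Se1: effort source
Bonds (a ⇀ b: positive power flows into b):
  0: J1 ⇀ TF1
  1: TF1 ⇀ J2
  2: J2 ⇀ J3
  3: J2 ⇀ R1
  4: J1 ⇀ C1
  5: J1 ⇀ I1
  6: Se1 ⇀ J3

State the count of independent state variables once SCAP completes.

2  (C1, I1 all integral)

β6 stroke at J3  (source Se1 imposes e)
β2 stroke at J2  (only one flow-in slot at J3)
β4 stroke at J1  (C1 integral (e out))
β0 stroke at TF1  (0-jn J1 has e-setter on 4)
β5 stroke at I1  (0-jn J1 has e-setter on 4)
β1 stroke at J2  (TF1 one-in-one-out from 0)
β3 stroke at R1  (J2: last free bond brings flow in)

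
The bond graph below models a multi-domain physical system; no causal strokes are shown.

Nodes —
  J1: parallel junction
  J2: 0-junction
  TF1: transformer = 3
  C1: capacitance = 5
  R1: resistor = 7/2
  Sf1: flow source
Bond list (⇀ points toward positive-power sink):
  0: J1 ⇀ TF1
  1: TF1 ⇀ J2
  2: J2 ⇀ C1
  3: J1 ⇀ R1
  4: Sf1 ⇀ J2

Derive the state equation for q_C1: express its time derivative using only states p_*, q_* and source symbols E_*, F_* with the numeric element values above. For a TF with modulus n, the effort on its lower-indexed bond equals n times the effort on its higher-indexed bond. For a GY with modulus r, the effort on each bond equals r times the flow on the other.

β4 stroke→Sf1  (Sf1 fixes flow; stroke at Sf1)
β2 stroke→J2  (C1 integral (e out))
β1 stroke→TF1  (J2 effort already set via bond 2)
β0 stroke→J1  (through TF1, causality passes straight; one stroke at TF1)
β3 stroke→R1  (J1 effort already set via bond 0)

dq_C1/dt = F_Sf1 - 18*q_C1/35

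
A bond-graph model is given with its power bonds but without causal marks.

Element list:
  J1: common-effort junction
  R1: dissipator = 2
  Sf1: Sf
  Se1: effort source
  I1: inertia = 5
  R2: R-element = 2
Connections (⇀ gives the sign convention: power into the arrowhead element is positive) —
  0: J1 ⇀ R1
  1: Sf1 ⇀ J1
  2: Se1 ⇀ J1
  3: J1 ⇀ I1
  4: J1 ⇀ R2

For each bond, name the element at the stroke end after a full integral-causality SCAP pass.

bond 0 stroke→R1
bond 1 stroke→Sf1
bond 2 stroke→J1
bond 3 stroke→I1
bond 4 stroke→R2

#1 stroke at Sf1  (Sf1 (Sf) sets flow on bond)
#2 stroke at J1  (Se1: effort source, stroke at far end)
#0 stroke at R1  (0-jn J1 has e-setter on 2)
#3 stroke at I1  (common-e at J1 fixed by 2)
#4 stroke at R2  (0-jn J1 has e-setter on 2)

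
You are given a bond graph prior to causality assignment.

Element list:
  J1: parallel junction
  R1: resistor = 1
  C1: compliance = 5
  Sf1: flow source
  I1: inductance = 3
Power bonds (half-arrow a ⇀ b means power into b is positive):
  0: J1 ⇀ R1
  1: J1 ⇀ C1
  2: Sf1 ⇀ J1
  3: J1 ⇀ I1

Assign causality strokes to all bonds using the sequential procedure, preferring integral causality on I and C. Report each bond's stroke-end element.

β0 stroke→R1
β1 stroke→J1
β2 stroke→Sf1
β3 stroke→I1

bond 2 →Sf1  (source Sf1 imposes f)
bond 1 →J1  (prefer integral on C1)
bond 0 →R1  (J1: bond 1 brought effort, rest push out)
bond 3 →I1  (common-e at J1 fixed by 1)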